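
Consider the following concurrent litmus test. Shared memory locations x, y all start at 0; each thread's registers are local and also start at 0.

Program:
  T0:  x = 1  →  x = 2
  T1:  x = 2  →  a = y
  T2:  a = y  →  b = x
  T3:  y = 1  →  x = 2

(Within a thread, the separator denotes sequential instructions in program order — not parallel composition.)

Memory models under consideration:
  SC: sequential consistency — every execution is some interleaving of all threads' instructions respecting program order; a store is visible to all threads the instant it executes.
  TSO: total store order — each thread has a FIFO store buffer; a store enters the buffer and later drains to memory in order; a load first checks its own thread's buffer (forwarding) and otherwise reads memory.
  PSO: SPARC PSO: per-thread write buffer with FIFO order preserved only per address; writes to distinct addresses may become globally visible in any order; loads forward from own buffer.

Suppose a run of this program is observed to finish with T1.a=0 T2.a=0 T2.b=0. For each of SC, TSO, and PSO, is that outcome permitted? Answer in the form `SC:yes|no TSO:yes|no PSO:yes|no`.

outcome vector order: (T1.a,T2.a,T2.b)
SC: 11 outcomes — {000; 001; 002; 011; 012; 100; 101; 102; 110; 111; 112}
TSO: 12 outcomes — {000; 001; 002; 010; 011; 012; 100; 101; 102; 110; 111; 112}
PSO: 12 outcomes — {000; 001; 002; 010; 011; 012; 100; 101; 102; 110; 111; 112}
target 000 ∈ {SC,TSO,PSO}

SC:yes TSO:yes PSO:yes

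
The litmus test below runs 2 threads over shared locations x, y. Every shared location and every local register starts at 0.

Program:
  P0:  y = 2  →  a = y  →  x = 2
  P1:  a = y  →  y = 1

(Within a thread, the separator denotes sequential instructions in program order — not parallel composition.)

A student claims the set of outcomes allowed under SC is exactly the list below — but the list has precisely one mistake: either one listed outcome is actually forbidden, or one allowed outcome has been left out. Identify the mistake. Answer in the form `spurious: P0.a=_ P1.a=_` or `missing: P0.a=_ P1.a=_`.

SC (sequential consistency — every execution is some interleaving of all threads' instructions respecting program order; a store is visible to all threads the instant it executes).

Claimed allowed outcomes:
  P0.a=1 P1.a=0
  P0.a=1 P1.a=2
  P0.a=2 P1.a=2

outcome vector order: (P0.a,P1.a)
SC (4): <1 0>, <1 2>, <2 0>, <2 2>
SC∖claimed = {<2 0>}

missing: P0.a=2 P1.a=0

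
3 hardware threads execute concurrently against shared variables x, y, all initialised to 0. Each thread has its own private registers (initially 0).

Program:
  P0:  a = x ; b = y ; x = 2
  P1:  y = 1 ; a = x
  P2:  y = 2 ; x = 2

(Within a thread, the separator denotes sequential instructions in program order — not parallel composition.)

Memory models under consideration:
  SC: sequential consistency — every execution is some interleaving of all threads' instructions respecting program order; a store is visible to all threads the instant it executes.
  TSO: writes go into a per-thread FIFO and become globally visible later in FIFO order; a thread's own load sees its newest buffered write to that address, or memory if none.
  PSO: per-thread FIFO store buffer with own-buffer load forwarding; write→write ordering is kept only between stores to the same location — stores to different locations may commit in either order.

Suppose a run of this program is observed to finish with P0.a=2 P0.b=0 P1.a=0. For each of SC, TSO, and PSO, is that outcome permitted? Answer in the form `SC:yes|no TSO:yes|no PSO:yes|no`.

SC:no TSO:no PSO:yes

outcome vector order: (P0.a,P0.b,P1.a)
SC (10): 000, 002, 010, 012, 020, 022, 210, 212, 220, 222
TSO (10): 000, 002, 010, 012, 020, 022, 210, 212, 220, 222
PSO (12): 000, 002, 010, 012, 020, 022, 200, 202, 210, 212, 220, 222
target 200 ∈ {PSO}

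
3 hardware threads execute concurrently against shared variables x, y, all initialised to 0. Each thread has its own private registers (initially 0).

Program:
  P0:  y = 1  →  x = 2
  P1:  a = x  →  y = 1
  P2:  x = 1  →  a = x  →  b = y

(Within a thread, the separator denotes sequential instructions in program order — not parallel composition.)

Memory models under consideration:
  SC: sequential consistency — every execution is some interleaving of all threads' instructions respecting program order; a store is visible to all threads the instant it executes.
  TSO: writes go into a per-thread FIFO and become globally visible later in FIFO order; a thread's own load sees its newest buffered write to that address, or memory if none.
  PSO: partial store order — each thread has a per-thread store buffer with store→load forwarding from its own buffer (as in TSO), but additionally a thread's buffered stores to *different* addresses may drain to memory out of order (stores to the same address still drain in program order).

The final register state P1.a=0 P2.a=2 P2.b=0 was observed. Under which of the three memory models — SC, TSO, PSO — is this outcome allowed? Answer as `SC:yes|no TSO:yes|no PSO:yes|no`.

outcome vector order: (P1.a,P2.a,P2.b)
[SC] allowed = {010, 011, 021, 110, 111, 121, 210, 211, 221}
[TSO] allowed = {010, 011, 021, 110, 111, 121, 210, 211, 221}
[PSO] allowed = {010, 011, 020, 021, 110, 111, 120, 121, 210, 211, 220, 221}
target 020 ∈ {PSO}

SC:no TSO:no PSO:yes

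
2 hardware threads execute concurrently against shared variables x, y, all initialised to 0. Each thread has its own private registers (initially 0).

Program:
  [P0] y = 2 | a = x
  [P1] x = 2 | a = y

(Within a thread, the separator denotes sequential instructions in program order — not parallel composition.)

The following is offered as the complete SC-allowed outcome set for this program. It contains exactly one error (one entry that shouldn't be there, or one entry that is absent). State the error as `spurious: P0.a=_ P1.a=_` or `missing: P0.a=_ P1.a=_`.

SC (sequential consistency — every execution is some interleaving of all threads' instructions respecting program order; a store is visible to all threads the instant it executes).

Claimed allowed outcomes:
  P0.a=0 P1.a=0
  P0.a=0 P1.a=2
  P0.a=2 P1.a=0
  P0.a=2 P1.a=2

outcome vector order: (P0.a,P1.a)
SC: 3 outcomes — {0/2 2/0 2/2}
claimed∖SC = {0/0}

spurious: P0.a=0 P1.a=0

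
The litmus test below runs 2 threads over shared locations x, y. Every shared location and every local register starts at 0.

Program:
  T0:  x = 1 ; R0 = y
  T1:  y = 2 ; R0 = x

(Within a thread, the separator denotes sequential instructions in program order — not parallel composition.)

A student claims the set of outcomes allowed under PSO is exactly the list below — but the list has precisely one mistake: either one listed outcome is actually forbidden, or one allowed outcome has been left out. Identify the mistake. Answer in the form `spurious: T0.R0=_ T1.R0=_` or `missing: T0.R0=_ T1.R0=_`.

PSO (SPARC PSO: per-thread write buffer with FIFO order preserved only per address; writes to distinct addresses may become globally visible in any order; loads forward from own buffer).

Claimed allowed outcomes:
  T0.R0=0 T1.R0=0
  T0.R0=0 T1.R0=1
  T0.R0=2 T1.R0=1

missing: T0.R0=2 T1.R0=0

outcome vector order: (T0.R0,T1.R0)
[PSO] allowed = {0/0 0/1 2/0 2/1}
PSO∖claimed = {2/0}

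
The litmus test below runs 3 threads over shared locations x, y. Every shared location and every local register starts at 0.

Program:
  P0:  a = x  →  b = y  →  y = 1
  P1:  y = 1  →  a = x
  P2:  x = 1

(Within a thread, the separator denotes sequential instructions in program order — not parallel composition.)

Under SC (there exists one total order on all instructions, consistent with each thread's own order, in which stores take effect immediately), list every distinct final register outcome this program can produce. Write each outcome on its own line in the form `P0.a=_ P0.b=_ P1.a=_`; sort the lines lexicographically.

P0.a=0 P0.b=0 P1.a=0
P0.a=0 P0.b=0 P1.a=1
P0.a=0 P0.b=1 P1.a=0
P0.a=0 P0.b=1 P1.a=1
P0.a=1 P0.b=0 P1.a=1
P0.a=1 P0.b=1 P1.a=0
P0.a=1 P0.b=1 P1.a=1

outcome vector order: (P0.a,P0.b,P1.a)
|SC outcomes| = 7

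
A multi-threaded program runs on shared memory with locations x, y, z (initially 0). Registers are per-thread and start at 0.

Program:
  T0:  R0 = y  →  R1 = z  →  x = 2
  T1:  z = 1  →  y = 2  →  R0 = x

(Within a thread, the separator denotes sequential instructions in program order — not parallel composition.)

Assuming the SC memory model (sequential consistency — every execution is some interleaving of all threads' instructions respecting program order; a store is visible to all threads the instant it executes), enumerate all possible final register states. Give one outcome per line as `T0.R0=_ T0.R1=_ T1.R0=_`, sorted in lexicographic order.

outcome vector order: (T0.R0,T0.R1,T1.R0)
|SC outcomes| = 6

T0.R0=0 T0.R1=0 T1.R0=0
T0.R0=0 T0.R1=0 T1.R0=2
T0.R0=0 T0.R1=1 T1.R0=0
T0.R0=0 T0.R1=1 T1.R0=2
T0.R0=2 T0.R1=1 T1.R0=0
T0.R0=2 T0.R1=1 T1.R0=2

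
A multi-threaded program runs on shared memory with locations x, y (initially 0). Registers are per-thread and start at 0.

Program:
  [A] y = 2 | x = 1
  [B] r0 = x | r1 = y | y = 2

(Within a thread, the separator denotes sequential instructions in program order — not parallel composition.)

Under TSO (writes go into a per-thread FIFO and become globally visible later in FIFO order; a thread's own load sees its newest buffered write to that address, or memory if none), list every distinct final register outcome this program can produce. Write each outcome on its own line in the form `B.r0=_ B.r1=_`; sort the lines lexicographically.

B.r0=0 B.r1=0
B.r0=0 B.r1=2
B.r0=1 B.r1=2

outcome vector order: (B.r0,B.r1)
|TSO outcomes| = 3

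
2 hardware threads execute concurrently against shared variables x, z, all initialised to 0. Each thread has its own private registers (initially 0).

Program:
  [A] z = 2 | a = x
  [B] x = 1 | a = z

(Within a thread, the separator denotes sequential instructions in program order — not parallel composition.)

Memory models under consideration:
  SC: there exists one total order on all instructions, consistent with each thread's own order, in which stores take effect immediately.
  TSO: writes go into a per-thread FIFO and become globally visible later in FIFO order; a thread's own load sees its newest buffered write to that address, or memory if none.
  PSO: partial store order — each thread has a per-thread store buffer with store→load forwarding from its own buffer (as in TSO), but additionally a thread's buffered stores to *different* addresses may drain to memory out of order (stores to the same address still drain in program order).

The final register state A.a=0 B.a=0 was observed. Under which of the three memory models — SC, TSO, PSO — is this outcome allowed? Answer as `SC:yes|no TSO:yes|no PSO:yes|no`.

outcome vector order: (A.a,B.a)
SC (3): (0,2) (1,0) (1,2)
TSO (4): (0,0) (0,2) (1,0) (1,2)
PSO (4): (0,0) (0,2) (1,0) (1,2)
target (0,0) ∈ {TSO,PSO}

SC:no TSO:yes PSO:yes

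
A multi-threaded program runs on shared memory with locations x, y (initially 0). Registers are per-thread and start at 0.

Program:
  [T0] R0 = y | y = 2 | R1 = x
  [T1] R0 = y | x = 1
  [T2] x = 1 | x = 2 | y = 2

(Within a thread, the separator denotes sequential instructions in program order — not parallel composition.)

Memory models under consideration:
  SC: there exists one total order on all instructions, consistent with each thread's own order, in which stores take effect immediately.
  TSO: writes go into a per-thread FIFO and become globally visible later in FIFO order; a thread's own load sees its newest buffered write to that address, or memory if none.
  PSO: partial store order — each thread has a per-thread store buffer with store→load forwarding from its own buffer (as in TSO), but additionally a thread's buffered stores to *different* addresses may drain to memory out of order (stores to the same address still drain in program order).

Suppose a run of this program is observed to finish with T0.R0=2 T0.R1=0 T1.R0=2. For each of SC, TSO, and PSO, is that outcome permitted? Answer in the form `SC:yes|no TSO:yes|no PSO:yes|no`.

SC:no TSO:no PSO:yes

outcome vector order: (T0.R0,T0.R1,T1.R0)
SC: 10 outcomes — {<0 0 0>, <0 0 2>, <0 1 0>, <0 1 2>, <0 2 0>, <0 2 2>, <2 1 0>, <2 1 2>, <2 2 0>, <2 2 2>}
TSO: 10 outcomes — {<0 0 0>, <0 0 2>, <0 1 0>, <0 1 2>, <0 2 0>, <0 2 2>, <2 1 0>, <2 1 2>, <2 2 0>, <2 2 2>}
PSO: 12 outcomes — {<0 0 0>, <0 0 2>, <0 1 0>, <0 1 2>, <0 2 0>, <0 2 2>, <2 0 0>, <2 0 2>, <2 1 0>, <2 1 2>, <2 2 0>, <2 2 2>}
target <2 0 2> ∈ {PSO}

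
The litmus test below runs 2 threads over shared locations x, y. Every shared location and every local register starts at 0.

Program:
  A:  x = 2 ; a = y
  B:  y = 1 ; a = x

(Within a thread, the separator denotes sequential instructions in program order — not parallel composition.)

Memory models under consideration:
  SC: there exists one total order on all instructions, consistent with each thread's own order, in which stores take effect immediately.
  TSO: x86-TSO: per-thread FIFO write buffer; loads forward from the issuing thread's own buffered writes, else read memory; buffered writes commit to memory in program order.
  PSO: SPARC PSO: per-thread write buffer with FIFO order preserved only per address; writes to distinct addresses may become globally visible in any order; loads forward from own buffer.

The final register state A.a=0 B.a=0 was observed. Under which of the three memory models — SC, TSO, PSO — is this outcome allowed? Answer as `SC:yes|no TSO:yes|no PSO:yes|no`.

SC:no TSO:yes PSO:yes

outcome vector order: (A.a,B.a)
under SC → 02, 10, 12
under TSO → 00, 02, 10, 12
under PSO → 00, 02, 10, 12
target 00 ∈ {TSO,PSO}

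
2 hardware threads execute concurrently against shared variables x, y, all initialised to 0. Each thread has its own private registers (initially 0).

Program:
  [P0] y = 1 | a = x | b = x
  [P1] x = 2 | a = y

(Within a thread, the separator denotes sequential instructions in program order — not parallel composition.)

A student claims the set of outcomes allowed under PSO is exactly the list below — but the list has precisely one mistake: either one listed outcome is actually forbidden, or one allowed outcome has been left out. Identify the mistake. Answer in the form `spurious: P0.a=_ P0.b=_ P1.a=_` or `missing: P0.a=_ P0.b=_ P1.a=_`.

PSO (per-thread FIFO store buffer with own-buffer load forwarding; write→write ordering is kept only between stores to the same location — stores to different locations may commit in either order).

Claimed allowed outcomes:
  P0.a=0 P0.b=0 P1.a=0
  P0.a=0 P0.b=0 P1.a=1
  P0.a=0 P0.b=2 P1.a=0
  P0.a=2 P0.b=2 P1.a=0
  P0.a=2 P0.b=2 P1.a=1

outcome vector order: (P0.a,P0.b,P1.a)
[PSO] allowed = {0/0/0 0/0/1 0/2/0 0/2/1 2/2/0 2/2/1}
PSO∖claimed = {0/2/1}

missing: P0.a=0 P0.b=2 P1.a=1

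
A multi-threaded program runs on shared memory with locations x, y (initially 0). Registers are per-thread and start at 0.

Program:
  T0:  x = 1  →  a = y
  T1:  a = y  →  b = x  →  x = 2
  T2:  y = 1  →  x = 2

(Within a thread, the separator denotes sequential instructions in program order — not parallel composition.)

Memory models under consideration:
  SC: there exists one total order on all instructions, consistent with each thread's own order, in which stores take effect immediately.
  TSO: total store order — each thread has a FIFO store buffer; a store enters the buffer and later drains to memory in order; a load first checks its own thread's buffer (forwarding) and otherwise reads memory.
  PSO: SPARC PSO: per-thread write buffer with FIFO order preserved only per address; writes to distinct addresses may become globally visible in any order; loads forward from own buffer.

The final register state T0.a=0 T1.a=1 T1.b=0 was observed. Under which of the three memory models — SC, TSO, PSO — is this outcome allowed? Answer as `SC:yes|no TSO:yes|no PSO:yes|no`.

SC:no TSO:yes PSO:yes

outcome vector order: (T0.a,T1.a,T1.b)
[SC] allowed = {(0,0,0); (0,0,1); (0,0,2); (0,1,1); (0,1,2); (1,0,0); (1,0,1); (1,0,2); (1,1,0); (1,1,1); (1,1,2)}
[TSO] allowed = {(0,0,0); (0,0,1); (0,0,2); (0,1,0); (0,1,1); (0,1,2); (1,0,0); (1,0,1); (1,0,2); (1,1,0); (1,1,1); (1,1,2)}
[PSO] allowed = {(0,0,0); (0,0,1); (0,0,2); (0,1,0); (0,1,1); (0,1,2); (1,0,0); (1,0,1); (1,0,2); (1,1,0); (1,1,1); (1,1,2)}
target (0,1,0) ∈ {TSO,PSO}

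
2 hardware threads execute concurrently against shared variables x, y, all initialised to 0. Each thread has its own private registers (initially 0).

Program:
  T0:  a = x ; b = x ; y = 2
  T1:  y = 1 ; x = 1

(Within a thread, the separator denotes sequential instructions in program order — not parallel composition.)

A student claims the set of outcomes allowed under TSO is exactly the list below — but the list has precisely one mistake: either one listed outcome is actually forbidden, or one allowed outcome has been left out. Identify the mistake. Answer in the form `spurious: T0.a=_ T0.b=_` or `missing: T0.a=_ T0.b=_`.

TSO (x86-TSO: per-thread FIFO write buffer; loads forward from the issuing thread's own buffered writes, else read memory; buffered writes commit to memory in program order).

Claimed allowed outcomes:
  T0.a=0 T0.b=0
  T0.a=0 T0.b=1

missing: T0.a=1 T0.b=1

outcome vector order: (T0.a,T0.b)
TSO: 3 outcomes — {0/0 0/1 1/1}
TSO∖claimed = {1/1}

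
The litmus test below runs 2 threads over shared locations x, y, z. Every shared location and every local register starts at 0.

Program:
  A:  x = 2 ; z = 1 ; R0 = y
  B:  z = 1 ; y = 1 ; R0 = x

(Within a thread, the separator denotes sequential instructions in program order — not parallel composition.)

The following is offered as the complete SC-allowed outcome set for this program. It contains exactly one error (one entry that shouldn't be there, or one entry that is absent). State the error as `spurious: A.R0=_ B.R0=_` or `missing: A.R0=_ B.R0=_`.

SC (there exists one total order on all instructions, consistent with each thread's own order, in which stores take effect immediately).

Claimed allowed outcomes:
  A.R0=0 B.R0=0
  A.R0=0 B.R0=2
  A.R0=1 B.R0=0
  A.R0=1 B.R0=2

spurious: A.R0=0 B.R0=0

outcome vector order: (A.R0,B.R0)
[SC] allowed = {<0 2> <1 0> <1 2>}
claimed∖SC = {<0 0>}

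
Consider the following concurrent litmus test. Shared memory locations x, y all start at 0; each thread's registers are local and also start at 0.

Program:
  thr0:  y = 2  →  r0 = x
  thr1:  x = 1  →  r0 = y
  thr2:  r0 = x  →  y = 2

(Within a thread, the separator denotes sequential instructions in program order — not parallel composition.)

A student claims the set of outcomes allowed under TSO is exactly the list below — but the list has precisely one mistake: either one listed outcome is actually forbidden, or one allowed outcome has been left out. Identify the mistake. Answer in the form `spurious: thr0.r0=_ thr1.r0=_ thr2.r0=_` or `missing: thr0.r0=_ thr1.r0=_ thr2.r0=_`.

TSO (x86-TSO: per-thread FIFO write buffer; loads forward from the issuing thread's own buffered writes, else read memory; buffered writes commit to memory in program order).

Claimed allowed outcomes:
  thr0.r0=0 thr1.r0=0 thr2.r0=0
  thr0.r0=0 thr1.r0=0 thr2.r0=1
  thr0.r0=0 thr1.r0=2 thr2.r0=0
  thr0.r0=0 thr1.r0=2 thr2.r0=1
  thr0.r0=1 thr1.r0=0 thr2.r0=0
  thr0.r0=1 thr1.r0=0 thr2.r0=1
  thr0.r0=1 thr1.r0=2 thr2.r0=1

missing: thr0.r0=1 thr1.r0=2 thr2.r0=0

outcome vector order: (thr0.r0,thr1.r0,thr2.r0)
[TSO] allowed = {(0,0,0) (0,0,1) (0,2,0) (0,2,1) (1,0,0) (1,0,1) (1,2,0) (1,2,1)}
TSO∖claimed = {(1,2,0)}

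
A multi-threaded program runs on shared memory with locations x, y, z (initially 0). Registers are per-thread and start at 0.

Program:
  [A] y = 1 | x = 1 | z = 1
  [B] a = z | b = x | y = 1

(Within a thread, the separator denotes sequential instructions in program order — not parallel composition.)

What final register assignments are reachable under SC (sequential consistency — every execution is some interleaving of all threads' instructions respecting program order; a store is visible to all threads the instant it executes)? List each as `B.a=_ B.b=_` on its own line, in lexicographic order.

B.a=0 B.b=0
B.a=0 B.b=1
B.a=1 B.b=1

outcome vector order: (B.a,B.b)
|SC outcomes| = 3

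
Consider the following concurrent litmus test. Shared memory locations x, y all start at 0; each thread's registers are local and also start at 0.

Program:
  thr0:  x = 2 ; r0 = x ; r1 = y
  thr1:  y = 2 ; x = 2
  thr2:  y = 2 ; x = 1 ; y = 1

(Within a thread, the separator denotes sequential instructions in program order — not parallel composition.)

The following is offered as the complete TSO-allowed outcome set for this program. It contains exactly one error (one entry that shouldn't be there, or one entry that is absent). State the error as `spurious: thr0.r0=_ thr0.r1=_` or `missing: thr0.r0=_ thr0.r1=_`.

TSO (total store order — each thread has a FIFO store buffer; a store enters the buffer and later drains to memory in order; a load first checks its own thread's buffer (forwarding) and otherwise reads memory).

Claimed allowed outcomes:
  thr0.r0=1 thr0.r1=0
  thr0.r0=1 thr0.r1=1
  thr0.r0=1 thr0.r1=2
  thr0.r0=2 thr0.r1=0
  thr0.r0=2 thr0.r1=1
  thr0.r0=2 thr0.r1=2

outcome vector order: (thr0.r0,thr0.r1)
under TSO → 1/1 1/2 2/0 2/1 2/2
claimed∖TSO = {1/0}

spurious: thr0.r0=1 thr0.r1=0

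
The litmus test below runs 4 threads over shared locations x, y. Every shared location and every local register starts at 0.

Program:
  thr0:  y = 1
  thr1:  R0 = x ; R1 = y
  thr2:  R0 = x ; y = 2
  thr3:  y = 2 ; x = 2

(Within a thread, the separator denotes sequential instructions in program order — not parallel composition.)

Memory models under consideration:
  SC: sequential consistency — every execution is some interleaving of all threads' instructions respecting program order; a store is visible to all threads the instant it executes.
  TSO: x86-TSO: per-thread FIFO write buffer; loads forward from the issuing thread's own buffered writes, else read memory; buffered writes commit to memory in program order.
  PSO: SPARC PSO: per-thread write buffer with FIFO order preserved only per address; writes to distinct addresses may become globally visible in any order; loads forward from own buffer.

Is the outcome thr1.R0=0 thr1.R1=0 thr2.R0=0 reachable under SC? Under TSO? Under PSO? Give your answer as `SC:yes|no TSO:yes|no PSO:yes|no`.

SC:yes TSO:yes PSO:yes

outcome vector order: (thr1.R0,thr1.R1,thr2.R0)
SC (10): <0 0 0>, <0 0 2>, <0 1 0>, <0 1 2>, <0 2 0>, <0 2 2>, <2 1 0>, <2 1 2>, <2 2 0>, <2 2 2>
TSO (10): <0 0 0>, <0 0 2>, <0 1 0>, <0 1 2>, <0 2 0>, <0 2 2>, <2 1 0>, <2 1 2>, <2 2 0>, <2 2 2>
PSO (12): <0 0 0>, <0 0 2>, <0 1 0>, <0 1 2>, <0 2 0>, <0 2 2>, <2 0 0>, <2 0 2>, <2 1 0>, <2 1 2>, <2 2 0>, <2 2 2>
target <0 0 0> ∈ {SC,TSO,PSO}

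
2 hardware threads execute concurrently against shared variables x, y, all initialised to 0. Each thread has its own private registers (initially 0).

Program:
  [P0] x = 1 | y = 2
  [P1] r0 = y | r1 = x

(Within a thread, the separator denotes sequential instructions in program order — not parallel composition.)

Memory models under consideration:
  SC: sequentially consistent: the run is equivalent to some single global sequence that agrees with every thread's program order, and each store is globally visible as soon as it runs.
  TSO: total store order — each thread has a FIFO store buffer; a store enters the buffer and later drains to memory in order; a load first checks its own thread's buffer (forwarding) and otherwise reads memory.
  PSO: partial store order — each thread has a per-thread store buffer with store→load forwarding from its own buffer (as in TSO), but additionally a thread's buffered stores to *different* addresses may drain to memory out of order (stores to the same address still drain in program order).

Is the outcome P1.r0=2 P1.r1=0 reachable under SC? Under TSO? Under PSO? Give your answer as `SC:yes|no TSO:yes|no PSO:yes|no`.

SC:no TSO:no PSO:yes

outcome vector order: (P1.r0,P1.r1)
SC: 3 outcomes — {00; 01; 21}
TSO: 3 outcomes — {00; 01; 21}
PSO: 4 outcomes — {00; 01; 20; 21}
target 20 ∈ {PSO}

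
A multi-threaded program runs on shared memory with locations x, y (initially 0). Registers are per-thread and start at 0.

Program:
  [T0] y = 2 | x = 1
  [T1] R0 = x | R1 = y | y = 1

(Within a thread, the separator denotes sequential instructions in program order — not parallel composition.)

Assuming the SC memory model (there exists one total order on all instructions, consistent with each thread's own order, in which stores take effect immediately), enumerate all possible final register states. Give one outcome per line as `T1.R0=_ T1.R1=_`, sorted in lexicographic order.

outcome vector order: (T1.R0,T1.R1)
|SC outcomes| = 3

T1.R0=0 T1.R1=0
T1.R0=0 T1.R1=2
T1.R0=1 T1.R1=2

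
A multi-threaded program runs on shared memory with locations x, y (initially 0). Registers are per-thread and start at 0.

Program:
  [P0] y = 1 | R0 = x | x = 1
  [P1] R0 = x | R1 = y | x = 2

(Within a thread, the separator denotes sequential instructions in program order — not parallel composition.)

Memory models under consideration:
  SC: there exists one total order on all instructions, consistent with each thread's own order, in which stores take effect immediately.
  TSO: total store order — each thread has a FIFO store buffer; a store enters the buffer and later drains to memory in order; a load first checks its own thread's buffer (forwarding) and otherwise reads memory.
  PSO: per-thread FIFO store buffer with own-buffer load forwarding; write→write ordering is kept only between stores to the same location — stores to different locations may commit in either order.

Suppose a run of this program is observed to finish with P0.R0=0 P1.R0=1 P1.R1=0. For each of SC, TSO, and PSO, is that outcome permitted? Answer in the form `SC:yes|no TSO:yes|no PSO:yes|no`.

SC:no TSO:no PSO:yes

outcome vector order: (P0.R0,P1.R0,P1.R1)
under SC → 0/0/0; 0/0/1; 0/1/1; 2/0/0; 2/0/1
under TSO → 0/0/0; 0/0/1; 0/1/1; 2/0/0; 2/0/1
under PSO → 0/0/0; 0/0/1; 0/1/0; 0/1/1; 2/0/0; 2/0/1
target 0/1/0 ∈ {PSO}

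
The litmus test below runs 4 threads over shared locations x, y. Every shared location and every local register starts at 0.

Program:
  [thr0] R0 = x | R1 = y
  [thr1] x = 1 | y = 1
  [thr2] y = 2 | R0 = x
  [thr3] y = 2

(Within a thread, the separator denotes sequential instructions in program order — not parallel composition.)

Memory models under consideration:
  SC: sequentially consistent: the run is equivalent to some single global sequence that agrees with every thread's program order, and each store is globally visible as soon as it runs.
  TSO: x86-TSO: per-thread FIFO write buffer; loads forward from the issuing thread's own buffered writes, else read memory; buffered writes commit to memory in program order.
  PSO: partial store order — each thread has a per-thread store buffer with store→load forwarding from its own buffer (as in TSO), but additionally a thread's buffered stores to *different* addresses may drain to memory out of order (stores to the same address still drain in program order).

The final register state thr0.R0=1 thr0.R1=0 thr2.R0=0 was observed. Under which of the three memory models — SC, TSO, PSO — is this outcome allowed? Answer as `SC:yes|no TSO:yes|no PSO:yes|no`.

outcome vector order: (thr0.R0,thr0.R1,thr2.R0)
SC (11): (0,0,0); (0,0,1); (0,1,0); (0,1,1); (0,2,0); (0,2,1); (1,0,1); (1,1,0); (1,1,1); (1,2,0); (1,2,1)
TSO (12): (0,0,0); (0,0,1); (0,1,0); (0,1,1); (0,2,0); (0,2,1); (1,0,0); (1,0,1); (1,1,0); (1,1,1); (1,2,0); (1,2,1)
PSO (12): (0,0,0); (0,0,1); (0,1,0); (0,1,1); (0,2,0); (0,2,1); (1,0,0); (1,0,1); (1,1,0); (1,1,1); (1,2,0); (1,2,1)
target (1,0,0) ∈ {TSO,PSO}

SC:no TSO:yes PSO:yes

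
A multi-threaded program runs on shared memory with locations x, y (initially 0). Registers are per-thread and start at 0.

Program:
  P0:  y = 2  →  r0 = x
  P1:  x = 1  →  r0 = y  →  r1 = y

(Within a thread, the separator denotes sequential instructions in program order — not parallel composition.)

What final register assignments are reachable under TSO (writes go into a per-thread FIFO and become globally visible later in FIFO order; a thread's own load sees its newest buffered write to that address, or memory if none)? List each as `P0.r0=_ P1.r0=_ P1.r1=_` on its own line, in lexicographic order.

outcome vector order: (P0.r0,P1.r0,P1.r1)
|TSO outcomes| = 6

P0.r0=0 P1.r0=0 P1.r1=0
P0.r0=0 P1.r0=0 P1.r1=2
P0.r0=0 P1.r0=2 P1.r1=2
P0.r0=1 P1.r0=0 P1.r1=0
P0.r0=1 P1.r0=0 P1.r1=2
P0.r0=1 P1.r0=2 P1.r1=2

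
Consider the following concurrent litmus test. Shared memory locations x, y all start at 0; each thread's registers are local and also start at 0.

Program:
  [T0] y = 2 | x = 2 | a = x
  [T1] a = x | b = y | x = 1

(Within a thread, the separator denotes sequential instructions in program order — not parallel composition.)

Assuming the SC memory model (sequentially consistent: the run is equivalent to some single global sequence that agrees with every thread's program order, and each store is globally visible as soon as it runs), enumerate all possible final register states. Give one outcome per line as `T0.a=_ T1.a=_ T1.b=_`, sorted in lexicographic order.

T0.a=1 T1.a=0 T1.b=0
T0.a=1 T1.a=0 T1.b=2
T0.a=1 T1.a=2 T1.b=2
T0.a=2 T1.a=0 T1.b=0
T0.a=2 T1.a=0 T1.b=2
T0.a=2 T1.a=2 T1.b=2

outcome vector order: (T0.a,T1.a,T1.b)
|SC outcomes| = 6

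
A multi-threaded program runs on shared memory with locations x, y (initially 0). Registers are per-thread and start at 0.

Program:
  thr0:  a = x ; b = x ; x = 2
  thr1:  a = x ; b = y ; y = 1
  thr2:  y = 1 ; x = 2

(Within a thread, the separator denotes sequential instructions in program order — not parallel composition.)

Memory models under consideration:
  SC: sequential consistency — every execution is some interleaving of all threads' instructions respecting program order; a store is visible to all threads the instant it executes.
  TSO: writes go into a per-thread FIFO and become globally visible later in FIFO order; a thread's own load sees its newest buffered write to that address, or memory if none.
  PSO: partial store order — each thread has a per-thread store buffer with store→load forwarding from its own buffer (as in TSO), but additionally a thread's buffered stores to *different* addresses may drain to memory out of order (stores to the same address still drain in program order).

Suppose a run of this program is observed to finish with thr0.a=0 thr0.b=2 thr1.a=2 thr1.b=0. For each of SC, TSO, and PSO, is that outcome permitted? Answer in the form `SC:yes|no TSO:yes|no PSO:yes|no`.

SC:no TSO:no PSO:yes

outcome vector order: (thr0.a,thr0.b,thr1.a,thr1.b)
under SC → <0 0 0 0>, <0 0 0 1>, <0 0 2 0>, <0 0 2 1>, <0 2 0 0>, <0 2 0 1>, <0 2 2 1>, <2 2 0 0>, <2 2 0 1>, <2 2 2 1>
under TSO → <0 0 0 0>, <0 0 0 1>, <0 0 2 0>, <0 0 2 1>, <0 2 0 0>, <0 2 0 1>, <0 2 2 1>, <2 2 0 0>, <2 2 0 1>, <2 2 2 1>
under PSO → <0 0 0 0>, <0 0 0 1>, <0 0 2 0>, <0 0 2 1>, <0 2 0 0>, <0 2 0 1>, <0 2 2 0>, <0 2 2 1>, <2 2 0 0>, <2 2 0 1>, <2 2 2 0>, <2 2 2 1>
target <0 2 2 0> ∈ {PSO}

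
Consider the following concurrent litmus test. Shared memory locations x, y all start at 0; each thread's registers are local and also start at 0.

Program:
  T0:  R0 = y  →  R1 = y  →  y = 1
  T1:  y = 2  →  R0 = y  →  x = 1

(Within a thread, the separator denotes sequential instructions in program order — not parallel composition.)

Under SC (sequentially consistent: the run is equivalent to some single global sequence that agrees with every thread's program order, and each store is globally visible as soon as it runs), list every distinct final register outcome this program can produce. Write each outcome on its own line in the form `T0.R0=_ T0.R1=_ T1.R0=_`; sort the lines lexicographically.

T0.R0=0 T0.R1=0 T1.R0=1
T0.R0=0 T0.R1=0 T1.R0=2
T0.R0=0 T0.R1=2 T1.R0=1
T0.R0=0 T0.R1=2 T1.R0=2
T0.R0=2 T0.R1=2 T1.R0=1
T0.R0=2 T0.R1=2 T1.R0=2

outcome vector order: (T0.R0,T0.R1,T1.R0)
|SC outcomes| = 6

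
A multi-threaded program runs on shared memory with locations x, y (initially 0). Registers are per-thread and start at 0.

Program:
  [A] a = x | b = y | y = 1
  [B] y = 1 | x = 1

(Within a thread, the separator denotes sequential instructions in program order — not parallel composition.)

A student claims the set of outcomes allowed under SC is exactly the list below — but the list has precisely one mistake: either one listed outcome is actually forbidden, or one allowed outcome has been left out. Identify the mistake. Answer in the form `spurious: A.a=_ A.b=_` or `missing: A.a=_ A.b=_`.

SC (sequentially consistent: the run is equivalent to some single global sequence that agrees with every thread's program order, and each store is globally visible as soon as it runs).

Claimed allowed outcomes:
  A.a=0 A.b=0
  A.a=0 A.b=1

missing: A.a=1 A.b=1

outcome vector order: (A.a,A.b)
SC (3): (0,0), (0,1), (1,1)
SC∖claimed = {(1,1)}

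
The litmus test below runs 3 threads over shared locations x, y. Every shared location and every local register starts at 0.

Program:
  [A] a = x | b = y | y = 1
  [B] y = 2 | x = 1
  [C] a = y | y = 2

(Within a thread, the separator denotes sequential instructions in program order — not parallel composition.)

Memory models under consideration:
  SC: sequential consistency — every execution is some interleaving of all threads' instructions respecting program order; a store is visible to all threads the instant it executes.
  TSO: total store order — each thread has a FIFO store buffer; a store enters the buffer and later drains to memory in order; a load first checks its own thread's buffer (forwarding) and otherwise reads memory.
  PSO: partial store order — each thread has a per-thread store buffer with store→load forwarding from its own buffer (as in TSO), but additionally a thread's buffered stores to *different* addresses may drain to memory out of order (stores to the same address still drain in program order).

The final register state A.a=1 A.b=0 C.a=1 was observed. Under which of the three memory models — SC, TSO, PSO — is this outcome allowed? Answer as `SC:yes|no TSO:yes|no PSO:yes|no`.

outcome vector order: (A.a,A.b,C.a)
under SC → <0 0 0>; <0 0 1>; <0 0 2>; <0 2 0>; <0 2 1>; <0 2 2>; <1 2 0>; <1 2 1>; <1 2 2>
under TSO → <0 0 0>; <0 0 1>; <0 0 2>; <0 2 0>; <0 2 1>; <0 2 2>; <1 2 0>; <1 2 1>; <1 2 2>
under PSO → <0 0 0>; <0 0 1>; <0 0 2>; <0 2 0>; <0 2 1>; <0 2 2>; <1 0 0>; <1 0 1>; <1 0 2>; <1 2 0>; <1 2 1>; <1 2 2>
target <1 0 1> ∈ {PSO}

SC:no TSO:no PSO:yes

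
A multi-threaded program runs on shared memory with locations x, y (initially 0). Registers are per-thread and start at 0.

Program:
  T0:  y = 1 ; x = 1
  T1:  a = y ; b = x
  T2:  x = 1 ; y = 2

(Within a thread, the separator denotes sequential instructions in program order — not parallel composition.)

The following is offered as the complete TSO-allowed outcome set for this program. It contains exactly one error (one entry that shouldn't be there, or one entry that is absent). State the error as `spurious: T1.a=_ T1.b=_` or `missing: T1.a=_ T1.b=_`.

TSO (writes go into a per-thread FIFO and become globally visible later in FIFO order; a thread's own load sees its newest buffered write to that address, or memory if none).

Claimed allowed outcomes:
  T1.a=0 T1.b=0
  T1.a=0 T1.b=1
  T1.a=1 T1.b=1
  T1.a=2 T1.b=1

missing: T1.a=1 T1.b=0

outcome vector order: (T1.a,T1.b)
under TSO → 0/0; 0/1; 1/0; 1/1; 2/1
TSO∖claimed = {1/0}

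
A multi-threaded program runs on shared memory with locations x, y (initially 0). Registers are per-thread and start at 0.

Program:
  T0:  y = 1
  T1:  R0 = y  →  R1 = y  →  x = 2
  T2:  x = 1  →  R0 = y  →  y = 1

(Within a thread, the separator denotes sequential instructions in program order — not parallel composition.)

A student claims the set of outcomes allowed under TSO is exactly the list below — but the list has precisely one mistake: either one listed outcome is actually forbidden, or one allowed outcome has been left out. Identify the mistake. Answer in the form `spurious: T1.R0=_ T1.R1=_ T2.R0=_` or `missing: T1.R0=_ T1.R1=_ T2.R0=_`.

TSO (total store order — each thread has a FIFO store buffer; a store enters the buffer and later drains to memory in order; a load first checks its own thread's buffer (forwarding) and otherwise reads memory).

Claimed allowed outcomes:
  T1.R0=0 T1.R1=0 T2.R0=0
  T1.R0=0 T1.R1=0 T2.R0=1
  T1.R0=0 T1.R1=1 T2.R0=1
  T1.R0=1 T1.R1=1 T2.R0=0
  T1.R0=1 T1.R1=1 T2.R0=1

missing: T1.R0=0 T1.R1=1 T2.R0=0

outcome vector order: (T1.R0,T1.R1,T2.R0)
[TSO] allowed = {<0 0 0>, <0 0 1>, <0 1 0>, <0 1 1>, <1 1 0>, <1 1 1>}
TSO∖claimed = {<0 1 0>}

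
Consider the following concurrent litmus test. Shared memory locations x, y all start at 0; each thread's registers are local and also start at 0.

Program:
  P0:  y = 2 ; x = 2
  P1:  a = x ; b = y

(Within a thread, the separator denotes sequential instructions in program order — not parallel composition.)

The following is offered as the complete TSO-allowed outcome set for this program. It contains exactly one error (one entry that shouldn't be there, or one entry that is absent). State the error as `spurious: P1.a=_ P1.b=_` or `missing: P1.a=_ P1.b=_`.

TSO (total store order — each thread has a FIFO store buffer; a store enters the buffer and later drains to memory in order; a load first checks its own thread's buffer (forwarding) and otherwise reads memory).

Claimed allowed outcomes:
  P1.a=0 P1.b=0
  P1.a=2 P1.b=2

outcome vector order: (P1.a,P1.b)
TSO: 3 outcomes — {<0 0>; <0 2>; <2 2>}
TSO∖claimed = {<0 2>}

missing: P1.a=0 P1.b=2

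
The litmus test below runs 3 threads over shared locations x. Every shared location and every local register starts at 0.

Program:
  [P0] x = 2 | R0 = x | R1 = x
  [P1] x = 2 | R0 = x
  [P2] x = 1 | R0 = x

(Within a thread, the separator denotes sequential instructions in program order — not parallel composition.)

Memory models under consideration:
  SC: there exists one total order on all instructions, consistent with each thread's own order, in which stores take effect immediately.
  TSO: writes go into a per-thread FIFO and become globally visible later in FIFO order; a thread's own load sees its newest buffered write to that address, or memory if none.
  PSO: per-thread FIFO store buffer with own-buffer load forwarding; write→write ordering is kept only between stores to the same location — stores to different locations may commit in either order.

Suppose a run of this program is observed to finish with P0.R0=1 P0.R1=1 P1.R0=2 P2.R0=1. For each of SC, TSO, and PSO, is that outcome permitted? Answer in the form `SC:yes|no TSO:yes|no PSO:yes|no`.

outcome vector order: (P0.R0,P0.R1,P1.R0,P2.R0)
[SC] allowed = {(1,1,1,1) (1,1,2,1) (1,1,2,2) (1,2,2,1) (1,2,2,2) (2,1,1,1) (2,1,2,1) (2,1,2,2) (2,2,1,1) (2,2,1,2) (2,2,2,1) (2,2,2,2)}
[TSO] allowed = {(1,1,1,1) (1,1,2,1) (1,1,2,2) (1,2,2,1) (1,2,2,2) (2,1,1,1) (2,1,2,1) (2,1,2,2) (2,2,1,1) (2,2,1,2) (2,2,2,1) (2,2,2,2)}
[PSO] allowed = {(1,1,1,1) (1,1,2,1) (1,1,2,2) (1,2,2,1) (1,2,2,2) (2,1,1,1) (2,1,2,1) (2,1,2,2) (2,2,1,1) (2,2,1,2) (2,2,2,1) (2,2,2,2)}
target (1,1,2,1) ∈ {SC,TSO,PSO}

SC:yes TSO:yes PSO:yes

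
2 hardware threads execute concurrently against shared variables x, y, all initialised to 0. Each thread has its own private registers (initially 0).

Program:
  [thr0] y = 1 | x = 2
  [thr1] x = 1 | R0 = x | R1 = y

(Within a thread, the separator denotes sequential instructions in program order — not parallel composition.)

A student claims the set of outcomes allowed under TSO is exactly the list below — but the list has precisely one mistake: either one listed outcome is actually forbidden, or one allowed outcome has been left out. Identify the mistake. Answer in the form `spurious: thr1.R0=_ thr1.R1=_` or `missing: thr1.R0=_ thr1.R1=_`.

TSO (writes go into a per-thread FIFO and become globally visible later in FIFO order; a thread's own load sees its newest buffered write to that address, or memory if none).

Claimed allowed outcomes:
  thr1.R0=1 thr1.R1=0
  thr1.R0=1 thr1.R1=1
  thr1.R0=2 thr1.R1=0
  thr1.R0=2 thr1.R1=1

spurious: thr1.R0=2 thr1.R1=0

outcome vector order: (thr1.R0,thr1.R1)
[TSO] allowed = {10 11 21}
claimed∖TSO = {20}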